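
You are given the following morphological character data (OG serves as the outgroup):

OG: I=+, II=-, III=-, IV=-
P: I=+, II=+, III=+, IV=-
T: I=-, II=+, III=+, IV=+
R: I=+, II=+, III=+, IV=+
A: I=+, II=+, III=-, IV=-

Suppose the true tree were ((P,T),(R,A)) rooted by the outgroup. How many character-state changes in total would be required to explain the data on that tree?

Map each character onto ((P,T),(R,A)) (rooted by OG) and count the minimum state changes it requires (Fitch parsimony):
I: 1; II: 1; III: 2; IV: 2.
Total tree length = 6.

6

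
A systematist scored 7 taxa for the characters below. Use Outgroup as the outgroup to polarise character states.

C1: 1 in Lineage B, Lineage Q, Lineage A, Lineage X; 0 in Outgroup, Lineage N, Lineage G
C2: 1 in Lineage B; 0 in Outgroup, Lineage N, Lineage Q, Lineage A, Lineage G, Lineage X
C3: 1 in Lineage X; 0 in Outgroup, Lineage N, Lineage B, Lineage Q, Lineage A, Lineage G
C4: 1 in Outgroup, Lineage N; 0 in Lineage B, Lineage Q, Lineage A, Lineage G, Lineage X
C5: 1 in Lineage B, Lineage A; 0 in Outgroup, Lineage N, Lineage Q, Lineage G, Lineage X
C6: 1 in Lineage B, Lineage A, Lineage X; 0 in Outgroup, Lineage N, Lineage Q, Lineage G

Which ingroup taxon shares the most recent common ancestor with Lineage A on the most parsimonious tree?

Character polarity is set by the outgroup: the derived state is whichever differs from the outgroup's state, so for C4 the derived state is '0', and for the remaining characters it is '1'.
C1: derived state '1' in Lineage A, Lineage B, Lineage Q, and Lineage X only — synapomorphy for {Lineage A, Lineage B, Lineage Q, Lineage X}.
C2: derived state '1' in Lineage B only — an autapomorphy, so it tells us nothing about relationships among taxa.
C3 (derived state '1') is unique to Lineage X (autapomorphy; uninformative for grouping).
C4 (derived state '0') is shared by Lineage A, Lineage B, Lineage G, Lineage Q, and Lineage X — a synapomorphy uniting that clade.
C5 (derived state '1') is shared by Lineage A and Lineage B — a synapomorphy uniting that clade.
C6 (derived state '1') is shared by Lineage A, Lineage B, and Lineage X — a synapomorphy uniting that clade.
Most parsimonious ingroup topology: (Lineage N,((((Lineage B,Lineage A),Lineage X),Lineage Q),Lineage G)).
Lineage A and Lineage B form a cherry on this tree, so they are sister taxa.

Lineage B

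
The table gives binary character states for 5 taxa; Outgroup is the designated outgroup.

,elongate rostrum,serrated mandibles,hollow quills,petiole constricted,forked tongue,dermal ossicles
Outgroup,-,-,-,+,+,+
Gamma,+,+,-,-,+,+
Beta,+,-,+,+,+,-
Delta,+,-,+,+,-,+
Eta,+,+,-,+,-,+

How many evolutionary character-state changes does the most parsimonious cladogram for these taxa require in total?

Character polarity is set by the outgroup: the derived state is whichever differs from the outgroup's state, so for petiole constricted, forked tongue, dermal ossicles the derived state is '-', and for the remaining characters it is '+'.
elongate rostrum (derived state '+') is shared by all ingroup taxa — unites the whole ingroup.
serrated mandibles (derived state '+') is shared by Eta and Gamma — a synapomorphy uniting that clade.
hollow quills (derived state '+') is shared by Beta and Delta — a synapomorphy uniting that clade.
petiole constricted (derived state '-') is unique to Gamma (autapomorphy; uninformative for grouping).
forked tongue groups Delta and Eta, which is incompatible with the clades supported by the remaining characters; treating it as convergent (homoplasy) costs fewer steps than any alternative tree.
dermal ossicles (derived state '-') is unique to Beta (autapomorphy; uninformative for grouping).
Most parsimonious ingroup topology: ((Gamma,Eta),(Beta,Delta)).
Changes per character on this tree: elongate rostrum: 1; serrated mandibles: 1; hollow quills: 1; petiole constricted: 1; forked tongue: 2; dermal ossicles: 1.
Total = 7.

7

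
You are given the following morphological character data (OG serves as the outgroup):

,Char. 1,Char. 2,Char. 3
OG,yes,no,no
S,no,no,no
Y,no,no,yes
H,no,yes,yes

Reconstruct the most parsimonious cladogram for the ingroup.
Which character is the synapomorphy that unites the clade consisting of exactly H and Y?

Char. 3

Character polarity is set by the outgroup: the derived state is whichever differs from the outgroup's state, so for Char. 1 the derived state is 'no', and for the remaining characters it is 'yes'.
All ingroup taxa share the derived state 'no' for Char. 1; it defines the ingroup but does not resolve relationships within it.
Char. 2: derived state 'yes' in H only — an autapomorphy, so it tells us nothing about relationships among taxa.
Only H and Y show the derived state 'yes' for Char. 3, supporting them as a clade.
Most parsimonious ingroup topology: (S,(Y,H)).
The clade {H, Y} is supported by Char. 3: its derived state 'yes' occurs in exactly those taxa and in no other taxon (including the outgroup).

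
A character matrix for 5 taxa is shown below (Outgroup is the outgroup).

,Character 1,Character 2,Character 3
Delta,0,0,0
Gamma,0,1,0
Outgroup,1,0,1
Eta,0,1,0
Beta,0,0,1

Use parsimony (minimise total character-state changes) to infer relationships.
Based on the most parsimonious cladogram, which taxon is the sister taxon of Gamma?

Character polarity is set by the outgroup: the derived state is whichever differs from the outgroup's state, so for Character 1, Character 3 the derived state is '0', and for the remaining characters it is '1'.
All ingroup taxa share the derived state '0' for Character 1; it defines the ingroup but does not resolve relationships within it.
Character 2: derived state '1' in Eta and Gamma only — synapomorphy for {Eta, Gamma}.
Only Delta, Eta, and Gamma show the derived state '0' for Character 3, supporting them as a clade.
Most parsimonious ingroup topology: ((Delta,(Gamma,Eta)),Beta).
Gamma and Eta form a cherry on this tree, so they are sister taxa.

Eta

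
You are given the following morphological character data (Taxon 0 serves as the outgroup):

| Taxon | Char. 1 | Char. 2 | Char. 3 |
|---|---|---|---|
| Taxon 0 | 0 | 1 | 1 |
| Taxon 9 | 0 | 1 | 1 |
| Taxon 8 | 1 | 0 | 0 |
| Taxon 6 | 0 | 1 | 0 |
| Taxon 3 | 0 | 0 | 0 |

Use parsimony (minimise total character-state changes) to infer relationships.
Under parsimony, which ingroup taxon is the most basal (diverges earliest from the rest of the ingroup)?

Taxon 9

Character polarity is set by the outgroup: the derived state is whichever differs from the outgroup's state, so for Char. 2, Char. 3 the derived state is '0', and for the remaining characters it is '1'.
Char. 1: derived state '1' in Taxon 8 only — an autapomorphy, so it tells us nothing about relationships among taxa.
Only Taxon 3 and Taxon 8 show the derived state '0' for Char. 2, supporting them as a clade.
Char. 3 (derived state '0') is shared by Taxon 3, Taxon 6, and Taxon 8 — a synapomorphy uniting that clade.
Most parsimonious ingroup topology: (Taxon 9,((Taxon 8,Taxon 3),Taxon 6)).
Taxon 9 is sister to the clade containing all other ingroup taxa, so it is the earliest-diverging (most basal) ingroup lineage.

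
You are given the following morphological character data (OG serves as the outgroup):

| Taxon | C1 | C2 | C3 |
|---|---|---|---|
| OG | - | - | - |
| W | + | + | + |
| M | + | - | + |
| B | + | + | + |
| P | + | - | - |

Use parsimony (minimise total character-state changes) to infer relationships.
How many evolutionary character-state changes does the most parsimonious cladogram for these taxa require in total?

The outgroup has state '-' for every character, so '+' is the derived state throughout.
C1 (derived state '+') is shared by all ingroup taxa — unites the whole ingroup.
C2: derived state '+' in B and W only — synapomorphy for {B, W}.
Only B, M, and W show the derived state '+' for C3, supporting them as a clade.
Most parsimonious ingroup topology: (((W,B),M),P).
Changes per character on this tree: C1: 1; C2: 1; C3: 1.
Total = 3.

3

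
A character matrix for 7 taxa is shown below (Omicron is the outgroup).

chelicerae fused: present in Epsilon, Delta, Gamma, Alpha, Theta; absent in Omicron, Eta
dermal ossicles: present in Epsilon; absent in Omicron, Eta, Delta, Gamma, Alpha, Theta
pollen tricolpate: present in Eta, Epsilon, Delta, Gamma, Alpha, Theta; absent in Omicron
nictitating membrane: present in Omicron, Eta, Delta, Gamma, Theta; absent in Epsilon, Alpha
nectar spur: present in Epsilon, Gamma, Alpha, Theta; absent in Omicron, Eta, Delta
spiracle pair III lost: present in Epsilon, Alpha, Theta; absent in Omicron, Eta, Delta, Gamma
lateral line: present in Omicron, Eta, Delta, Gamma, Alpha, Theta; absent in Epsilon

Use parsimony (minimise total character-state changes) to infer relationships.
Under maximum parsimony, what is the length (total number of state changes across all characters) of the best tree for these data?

7

Character polarity is set by the outgroup: the derived state is whichever differs from the outgroup's state, so for nictitating membrane, lateral line the derived state is 'absent', and for the remaining characters it is 'present'.
chelicerae fused (derived state 'present') is shared by Alpha, Delta, Epsilon, Gamma, and Theta — a synapomorphy uniting that clade.
dermal ossicles: derived state 'present' in Epsilon only — an autapomorphy, so it tells us nothing about relationships among taxa.
pollen tricolpate (derived state 'present') is shared by all ingroup taxa — unites the whole ingroup.
Only Alpha and Epsilon show the derived state 'absent' for nictitating membrane, supporting them as a clade.
nectar spur (derived state 'present') is shared by Alpha, Epsilon, Gamma, and Theta — a synapomorphy uniting that clade.
spiracle pair III lost: derived state 'present' in Alpha, Epsilon, and Theta only — synapomorphy for {Alpha, Epsilon, Theta}.
lateral line: derived state 'absent' in Epsilon only — an autapomorphy, so it tells us nothing about relationships among taxa.
Most parsimonious ingroup topology: (Eta,((((Epsilon,Alpha),Theta),Gamma),Delta)).
Changes per character on this tree: chelicerae fused: 1; dermal ossicles: 1; pollen tricolpate: 1; nictitating membrane: 1; nectar spur: 1; spiracle pair III lost: 1; lateral line: 1.
Total = 7.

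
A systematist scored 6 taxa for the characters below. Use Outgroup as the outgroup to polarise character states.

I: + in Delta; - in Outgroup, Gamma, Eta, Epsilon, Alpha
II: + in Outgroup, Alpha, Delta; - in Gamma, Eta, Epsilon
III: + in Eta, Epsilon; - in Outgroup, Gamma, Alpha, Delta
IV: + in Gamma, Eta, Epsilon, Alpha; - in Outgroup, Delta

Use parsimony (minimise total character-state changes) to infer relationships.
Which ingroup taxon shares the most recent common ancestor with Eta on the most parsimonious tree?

Character polarity is set by the outgroup: the derived state is whichever differs from the outgroup's state, so for II the derived state is '-', and for the remaining characters it is '+'.
I: derived state '+' in Delta only — an autapomorphy, so it tells us nothing about relationships among taxa.
II (derived state '-') is shared by Epsilon, Eta, and Gamma — a synapomorphy uniting that clade.
Only Epsilon and Eta show the derived state '+' for III, supporting them as a clade.
Only Alpha, Epsilon, Eta, and Gamma show the derived state '+' for IV, supporting them as a clade.
Most parsimonious ingroup topology: (((Gamma,(Eta,Epsilon)),Alpha),Delta).
Eta and Epsilon form a cherry on this tree, so they are sister taxa.

Epsilon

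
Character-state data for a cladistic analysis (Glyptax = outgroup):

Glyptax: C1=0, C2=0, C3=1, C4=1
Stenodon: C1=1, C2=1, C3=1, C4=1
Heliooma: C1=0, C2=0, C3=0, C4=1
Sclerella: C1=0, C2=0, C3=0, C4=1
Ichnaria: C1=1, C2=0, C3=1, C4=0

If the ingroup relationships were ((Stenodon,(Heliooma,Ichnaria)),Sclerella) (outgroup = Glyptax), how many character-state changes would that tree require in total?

Map each character onto ((Stenodon,(Heliooma,Ichnaria)),Sclerella) (rooted by Glyptax) and count the minimum state changes it requires (Fitch parsimony):
C1: 2; C2: 1; C3: 2; C4: 1.
Total tree length = 6.

6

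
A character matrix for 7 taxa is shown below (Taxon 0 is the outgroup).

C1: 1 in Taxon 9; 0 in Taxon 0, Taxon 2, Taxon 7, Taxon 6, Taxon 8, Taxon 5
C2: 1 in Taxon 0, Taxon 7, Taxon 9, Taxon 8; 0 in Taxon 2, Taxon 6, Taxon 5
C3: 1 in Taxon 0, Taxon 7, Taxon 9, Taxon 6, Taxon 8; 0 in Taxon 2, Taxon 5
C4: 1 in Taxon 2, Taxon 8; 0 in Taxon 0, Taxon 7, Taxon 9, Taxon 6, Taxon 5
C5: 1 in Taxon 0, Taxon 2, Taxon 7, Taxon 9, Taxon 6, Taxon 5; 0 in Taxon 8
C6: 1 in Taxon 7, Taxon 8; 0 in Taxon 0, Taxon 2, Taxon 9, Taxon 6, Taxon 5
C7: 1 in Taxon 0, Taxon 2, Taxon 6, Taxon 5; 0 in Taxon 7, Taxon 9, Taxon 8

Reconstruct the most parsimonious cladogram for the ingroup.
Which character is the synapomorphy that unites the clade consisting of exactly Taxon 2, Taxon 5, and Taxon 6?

Character polarity is set by the outgroup: the derived state is whichever differs from the outgroup's state, so for C2, C3, C5, C7 the derived state is '0', and for the remaining characters it is '1'.
C1 (derived state '1') is unique to Taxon 9 (autapomorphy; uninformative for grouping).
C2: derived state '0' in Taxon 2, Taxon 5, and Taxon 6 only — synapomorphy for {Taxon 2, Taxon 5, Taxon 6}.
Only Taxon 2 and Taxon 5 show the derived state '0' for C3, supporting them as a clade.
C4 groups Taxon 2 and Taxon 8, which is incompatible with the clades supported by the remaining characters; treating it as convergent (homoplasy) costs fewer steps than any alternative tree.
C5 (derived state '0') is unique to Taxon 8 (autapomorphy; uninformative for grouping).
C6 (derived state '1') is shared by Taxon 7 and Taxon 8 — a synapomorphy uniting that clade.
Only Taxon 7, Taxon 8, and Taxon 9 show the derived state '0' for C7, supporting them as a clade.
Most parsimonious ingroup topology: (((Taxon 2,Taxon 5),Taxon 6),((Taxon 7,Taxon 8),Taxon 9)).
The clade {Taxon 2, Taxon 5, Taxon 6} is supported by C2: its derived state '0' occurs in exactly those taxa and in no other taxon (including the outgroup).

C2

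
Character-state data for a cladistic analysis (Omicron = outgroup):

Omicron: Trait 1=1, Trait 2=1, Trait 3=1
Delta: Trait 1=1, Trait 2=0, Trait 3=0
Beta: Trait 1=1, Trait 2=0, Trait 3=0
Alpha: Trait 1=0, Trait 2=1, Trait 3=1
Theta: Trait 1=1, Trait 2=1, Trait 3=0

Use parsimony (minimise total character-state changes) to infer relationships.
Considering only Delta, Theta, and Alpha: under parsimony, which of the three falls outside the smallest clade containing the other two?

Alpha

The outgroup has state '1' for every character, so '0' is the derived state throughout.
Trait 1 (derived state '0') is unique to Alpha (autapomorphy; uninformative for grouping).
Only Beta and Delta show the derived state '0' for Trait 2, supporting them as a clade.
Trait 3 (derived state '0') is shared by Beta, Delta, and Theta — a synapomorphy uniting that clade.
Most parsimonious ingroup topology: (((Delta,Beta),Theta),Alpha).
Theta and Delta share a more recent common ancestor with each other than either does with Alpha, so Alpha is the least closely related of the three.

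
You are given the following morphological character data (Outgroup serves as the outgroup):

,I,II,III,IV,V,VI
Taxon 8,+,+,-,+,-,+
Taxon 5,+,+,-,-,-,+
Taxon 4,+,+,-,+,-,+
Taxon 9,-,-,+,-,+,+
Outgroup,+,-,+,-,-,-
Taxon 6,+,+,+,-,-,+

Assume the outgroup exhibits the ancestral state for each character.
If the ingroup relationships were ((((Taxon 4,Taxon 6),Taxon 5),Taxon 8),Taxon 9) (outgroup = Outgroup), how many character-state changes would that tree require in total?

Map each character onto ((((Taxon 4,Taxon 6),Taxon 5),Taxon 8),Taxon 9) (rooted by Outgroup) and count the minimum state changes it requires (Fitch parsimony):
I: 1; II: 1; III: 2; IV: 2; V: 1; VI: 1.
Total tree length = 8.

8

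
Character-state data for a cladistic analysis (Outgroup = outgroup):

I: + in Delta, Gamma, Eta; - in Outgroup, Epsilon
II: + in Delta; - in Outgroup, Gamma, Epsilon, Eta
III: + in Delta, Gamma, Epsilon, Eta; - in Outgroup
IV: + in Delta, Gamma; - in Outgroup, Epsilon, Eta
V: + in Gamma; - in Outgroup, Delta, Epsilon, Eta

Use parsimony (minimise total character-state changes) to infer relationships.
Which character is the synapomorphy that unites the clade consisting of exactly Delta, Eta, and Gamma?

I

The outgroup has state '-' for every character, so '+' is the derived state throughout.
I: derived state '+' in Delta, Eta, and Gamma only — synapomorphy for {Delta, Eta, Gamma}.
II: derived state '+' in Delta only — an autapomorphy, so it tells us nothing about relationships among taxa.
III (derived state '+') is shared by all ingroup taxa — unites the whole ingroup.
Only Delta and Gamma show the derived state '+' for IV, supporting them as a clade.
V: derived state '+' in Gamma only — an autapomorphy, so it tells us nothing about relationships among taxa.
Most parsimonious ingroup topology: (((Delta,Gamma),Eta),Epsilon).
The clade {Delta, Eta, Gamma} is supported by I: its derived state '+' occurs in exactly those taxa and in no other taxon (including the outgroup).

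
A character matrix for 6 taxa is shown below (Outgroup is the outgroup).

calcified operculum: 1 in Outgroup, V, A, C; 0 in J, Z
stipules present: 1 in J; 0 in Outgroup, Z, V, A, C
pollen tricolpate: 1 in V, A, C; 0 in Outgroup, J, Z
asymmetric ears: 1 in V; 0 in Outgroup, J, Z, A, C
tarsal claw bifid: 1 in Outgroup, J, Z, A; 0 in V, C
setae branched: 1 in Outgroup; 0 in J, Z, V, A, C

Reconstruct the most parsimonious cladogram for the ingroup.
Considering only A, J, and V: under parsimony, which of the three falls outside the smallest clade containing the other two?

J

Character polarity is set by the outgroup: the derived state is whichever differs from the outgroup's state, so for calcified operculum, tarsal claw bifid, setae branched the derived state is '0', and for the remaining characters it is '1'.
calcified operculum (derived state '0') is shared by J and Z — a synapomorphy uniting that clade.
stipules present: derived state '1' in J only — an autapomorphy, so it tells us nothing about relationships among taxa.
Only A, C, and V show the derived state '1' for pollen tricolpate, supporting them as a clade.
asymmetric ears (derived state '1') is unique to V (autapomorphy; uninformative for grouping).
Only C and V show the derived state '0' for tarsal claw bifid, supporting them as a clade.
All ingroup taxa share the derived state '0' for setae branched; it defines the ingroup but does not resolve relationships within it.
Most parsimonious ingroup topology: ((J,Z),((V,C),A)).
V and A share a more recent common ancestor with each other than either does with J, so J is the least closely related of the three.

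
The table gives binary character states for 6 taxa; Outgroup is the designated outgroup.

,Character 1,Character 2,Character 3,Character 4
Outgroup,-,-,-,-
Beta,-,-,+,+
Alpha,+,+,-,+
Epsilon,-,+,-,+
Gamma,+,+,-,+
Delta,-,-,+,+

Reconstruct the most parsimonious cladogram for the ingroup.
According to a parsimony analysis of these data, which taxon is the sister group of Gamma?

Alpha

The outgroup has state '-' for every character, so '+' is the derived state throughout.
Character 1: derived state '+' in Alpha and Gamma only — synapomorphy for {Alpha, Gamma}.
Only Alpha, Epsilon, and Gamma show the derived state '+' for Character 2, supporting them as a clade.
Character 3 (derived state '+') is shared by Beta and Delta — a synapomorphy uniting that clade.
Character 4 (derived state '+') is shared by all ingroup taxa — unites the whole ingroup.
Most parsimonious ingroup topology: ((Beta,Delta),((Alpha,Gamma),Epsilon)).
Gamma and Alpha form a cherry on this tree, so they are sister taxa.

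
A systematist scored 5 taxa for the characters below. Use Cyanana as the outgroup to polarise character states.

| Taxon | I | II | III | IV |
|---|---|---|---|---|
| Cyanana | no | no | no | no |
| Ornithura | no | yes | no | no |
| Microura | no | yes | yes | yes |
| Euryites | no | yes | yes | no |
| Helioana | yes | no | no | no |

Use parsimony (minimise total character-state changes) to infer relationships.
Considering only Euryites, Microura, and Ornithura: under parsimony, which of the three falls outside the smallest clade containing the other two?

The outgroup has state 'no' for every character, so 'yes' is the derived state throughout.
I: derived state 'yes' in Helioana only — an autapomorphy, so it tells us nothing about relationships among taxa.
II (derived state 'yes') is shared by Euryites, Microura, and Ornithura — a synapomorphy uniting that clade.
III: derived state 'yes' in Euryites and Microura only — synapomorphy for {Euryites, Microura}.
IV: derived state 'yes' in Microura only — an autapomorphy, so it tells us nothing about relationships among taxa.
Most parsimonious ingroup topology: ((Ornithura,(Microura,Euryites)),Helioana).
Euryites and Microura share a more recent common ancestor with each other than either does with Ornithura, so Ornithura is the least closely related of the three.

Ornithura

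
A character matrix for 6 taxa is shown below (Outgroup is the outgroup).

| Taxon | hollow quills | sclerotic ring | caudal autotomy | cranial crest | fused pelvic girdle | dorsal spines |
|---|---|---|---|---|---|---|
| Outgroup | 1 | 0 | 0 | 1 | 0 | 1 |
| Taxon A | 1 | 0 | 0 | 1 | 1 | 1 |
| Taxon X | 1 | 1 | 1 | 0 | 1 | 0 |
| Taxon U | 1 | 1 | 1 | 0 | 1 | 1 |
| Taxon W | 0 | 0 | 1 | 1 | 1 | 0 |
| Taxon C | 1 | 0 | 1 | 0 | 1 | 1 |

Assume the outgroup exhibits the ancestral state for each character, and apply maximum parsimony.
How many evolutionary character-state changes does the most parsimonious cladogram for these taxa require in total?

Character polarity is set by the outgroup: the derived state is whichever differs from the outgroup's state, so for hollow quills, cranial crest, dorsal spines the derived state is '0', and for the remaining characters it is '1'.
hollow quills (derived state '0') is unique to Taxon W (autapomorphy; uninformative for grouping).
Only Taxon U and Taxon X show the derived state '1' for sclerotic ring, supporting them as a clade.
caudal autotomy (derived state '1') is shared by Taxon C, Taxon U, Taxon W, and Taxon X — a synapomorphy uniting that clade.
cranial crest: derived state '0' in Taxon C, Taxon U, and Taxon X only — synapomorphy for {Taxon C, Taxon U, Taxon X}.
fused pelvic girdle (derived state '1') is shared by all ingroup taxa — unites the whole ingroup.
dorsal spines groups Taxon W and Taxon X, which is incompatible with the clades supported by the remaining characters; treating it as convergent (homoplasy) costs fewer steps than any alternative tree.
Most parsimonious ingroup topology: (Taxon A,(Taxon W,(Taxon C,(Taxon X,Taxon U)))).
Changes per character on this tree: hollow quills: 1; sclerotic ring: 1; caudal autotomy: 1; cranial crest: 1; fused pelvic girdle: 1; dorsal spines: 2.
Total = 7.

7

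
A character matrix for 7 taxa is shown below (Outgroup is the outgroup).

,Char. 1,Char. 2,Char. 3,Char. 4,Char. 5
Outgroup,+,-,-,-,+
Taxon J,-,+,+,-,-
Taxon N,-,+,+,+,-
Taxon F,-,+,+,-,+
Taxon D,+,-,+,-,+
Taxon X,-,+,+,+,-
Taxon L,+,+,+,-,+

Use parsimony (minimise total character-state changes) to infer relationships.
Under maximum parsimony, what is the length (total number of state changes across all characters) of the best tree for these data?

5

Character polarity is set by the outgroup: the derived state is whichever differs from the outgroup's state, so for Char. 1, Char. 5 the derived state is '-', and for the remaining characters it is '+'.
Char. 1 (derived state '-') is shared by Taxon F, Taxon J, Taxon N, and Taxon X — a synapomorphy uniting that clade.
Char. 2 (derived state '+') is shared by Taxon F, Taxon J, Taxon L, Taxon N, and Taxon X — a synapomorphy uniting that clade.
Char. 3 (derived state '+') is shared by all ingroup taxa — unites the whole ingroup.
Char. 4: derived state '+' in Taxon N and Taxon X only — synapomorphy for {Taxon N, Taxon X}.
Char. 5 (derived state '-') is shared by Taxon J, Taxon N, and Taxon X — a synapomorphy uniting that clade.
Most parsimonious ingroup topology: ((((Taxon J,(Taxon N,Taxon X)),Taxon F),Taxon L),Taxon D).
Changes per character on this tree: Char. 1: 1; Char. 2: 1; Char. 3: 1; Char. 4: 1; Char. 5: 1.
Total = 5.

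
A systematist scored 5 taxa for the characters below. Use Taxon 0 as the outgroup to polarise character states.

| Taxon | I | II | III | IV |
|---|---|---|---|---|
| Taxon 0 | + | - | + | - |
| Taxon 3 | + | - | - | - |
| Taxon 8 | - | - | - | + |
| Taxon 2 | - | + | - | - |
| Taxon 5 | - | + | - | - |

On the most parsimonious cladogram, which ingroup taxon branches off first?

Character polarity is set by the outgroup: the derived state is whichever differs from the outgroup's state, so for I, III the derived state is '-', and for the remaining characters it is '+'.
Only Taxon 2, Taxon 5, and Taxon 8 show the derived state '-' for I, supporting them as a clade.
II (derived state '+') is shared by Taxon 2 and Taxon 5 — a synapomorphy uniting that clade.
All ingroup taxa share the derived state '-' for III; it defines the ingroup but does not resolve relationships within it.
IV: derived state '+' in Taxon 8 only — an autapomorphy, so it tells us nothing about relationships among taxa.
Most parsimonious ingroup topology: (Taxon 3,(Taxon 8,(Taxon 2,Taxon 5))).
Taxon 3 is sister to the clade containing all other ingroup taxa, so it is the earliest-diverging (most basal) ingroup lineage.

Taxon 3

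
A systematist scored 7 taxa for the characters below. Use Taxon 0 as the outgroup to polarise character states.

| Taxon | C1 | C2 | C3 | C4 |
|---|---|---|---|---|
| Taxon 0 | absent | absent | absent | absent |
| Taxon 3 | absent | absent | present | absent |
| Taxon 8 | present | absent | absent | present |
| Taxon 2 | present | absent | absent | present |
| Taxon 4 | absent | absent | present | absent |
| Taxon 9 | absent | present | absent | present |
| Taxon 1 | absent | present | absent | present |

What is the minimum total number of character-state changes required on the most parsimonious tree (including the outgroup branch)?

4

The outgroup has state 'absent' for every character, so 'present' is the derived state throughout.
Only Taxon 2 and Taxon 8 show the derived state 'present' for C1, supporting them as a clade.
C2: derived state 'present' in Taxon 1 and Taxon 9 only — synapomorphy for {Taxon 1, Taxon 9}.
Only Taxon 3 and Taxon 4 show the derived state 'present' for C3, supporting them as a clade.
C4: derived state 'present' in Taxon 1, Taxon 2, Taxon 8, and Taxon 9 only — synapomorphy for {Taxon 1, Taxon 2, Taxon 8, Taxon 9}.
Most parsimonious ingroup topology: ((Taxon 3,Taxon 4),((Taxon 8,Taxon 2),(Taxon 9,Taxon 1))).
Changes per character on this tree: C1: 1; C2: 1; C3: 1; C4: 1.
Total = 4.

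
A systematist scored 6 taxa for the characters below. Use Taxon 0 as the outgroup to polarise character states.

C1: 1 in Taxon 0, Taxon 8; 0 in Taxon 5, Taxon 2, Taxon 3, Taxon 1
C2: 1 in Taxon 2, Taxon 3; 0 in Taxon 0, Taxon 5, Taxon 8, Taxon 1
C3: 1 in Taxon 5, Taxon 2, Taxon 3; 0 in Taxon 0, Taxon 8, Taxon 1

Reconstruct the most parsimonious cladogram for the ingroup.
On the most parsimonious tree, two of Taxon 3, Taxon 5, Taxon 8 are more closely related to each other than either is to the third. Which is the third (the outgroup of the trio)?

Taxon 8

Character polarity is set by the outgroup: the derived state is whichever differs from the outgroup's state, so for C1 the derived state is '0', and for the remaining characters it is '1'.
C1 (derived state '0') is shared by Taxon 1, Taxon 2, Taxon 3, and Taxon 5 — a synapomorphy uniting that clade.
C2 (derived state '1') is shared by Taxon 2 and Taxon 3 — a synapomorphy uniting that clade.
Only Taxon 2, Taxon 3, and Taxon 5 show the derived state '1' for C3, supporting them as a clade.
Most parsimonious ingroup topology: (((Taxon 5,(Taxon 2,Taxon 3)),Taxon 1),Taxon 8).
Taxon 5 and Taxon 3 share a more recent common ancestor with each other than either does with Taxon 8, so Taxon 8 is the least closely related of the three.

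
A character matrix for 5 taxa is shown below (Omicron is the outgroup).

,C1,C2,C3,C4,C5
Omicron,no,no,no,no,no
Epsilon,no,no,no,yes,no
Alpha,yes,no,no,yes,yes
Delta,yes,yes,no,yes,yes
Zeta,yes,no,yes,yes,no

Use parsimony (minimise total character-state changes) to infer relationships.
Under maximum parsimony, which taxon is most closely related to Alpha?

The outgroup has state 'no' for every character, so 'yes' is the derived state throughout.
C1: derived state 'yes' in Alpha, Delta, and Zeta only — synapomorphy for {Alpha, Delta, Zeta}.
C2 (derived state 'yes') is unique to Delta (autapomorphy; uninformative for grouping).
C3 (derived state 'yes') is unique to Zeta (autapomorphy; uninformative for grouping).
C4 (derived state 'yes') is shared by all ingroup taxa — unites the whole ingroup.
Only Alpha and Delta show the derived state 'yes' for C5, supporting them as a clade.
Most parsimonious ingroup topology: (Epsilon,((Alpha,Delta),Zeta)).
Alpha and Delta form a cherry on this tree, so they are sister taxa.

Delta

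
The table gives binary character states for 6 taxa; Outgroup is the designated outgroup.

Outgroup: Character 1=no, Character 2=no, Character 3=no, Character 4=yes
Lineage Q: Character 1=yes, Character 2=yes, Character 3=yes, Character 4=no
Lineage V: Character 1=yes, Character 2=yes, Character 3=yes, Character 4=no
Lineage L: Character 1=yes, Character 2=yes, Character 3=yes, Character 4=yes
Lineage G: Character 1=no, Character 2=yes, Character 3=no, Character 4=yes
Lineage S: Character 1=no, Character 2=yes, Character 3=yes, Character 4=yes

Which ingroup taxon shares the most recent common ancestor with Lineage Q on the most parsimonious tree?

Lineage V

Character polarity is set by the outgroup: the derived state is whichever differs from the outgroup's state, so for Character 4 the derived state is 'no', and for the remaining characters it is 'yes'.
Character 1: derived state 'yes' in Lineage L, Lineage Q, and Lineage V only — synapomorphy for {Lineage L, Lineage Q, Lineage V}.
All ingroup taxa share the derived state 'yes' for Character 2; it defines the ingroup but does not resolve relationships within it.
Character 3: derived state 'yes' in Lineage L, Lineage Q, Lineage S, and Lineage V only — synapomorphy for {Lineage L, Lineage Q, Lineage S, Lineage V}.
Character 4 (derived state 'no') is shared by Lineage Q and Lineage V — a synapomorphy uniting that clade.
Most parsimonious ingroup topology: ((((Lineage Q,Lineage V),Lineage L),Lineage S),Lineage G).
Lineage Q and Lineage V form a cherry on this tree, so they are sister taxa.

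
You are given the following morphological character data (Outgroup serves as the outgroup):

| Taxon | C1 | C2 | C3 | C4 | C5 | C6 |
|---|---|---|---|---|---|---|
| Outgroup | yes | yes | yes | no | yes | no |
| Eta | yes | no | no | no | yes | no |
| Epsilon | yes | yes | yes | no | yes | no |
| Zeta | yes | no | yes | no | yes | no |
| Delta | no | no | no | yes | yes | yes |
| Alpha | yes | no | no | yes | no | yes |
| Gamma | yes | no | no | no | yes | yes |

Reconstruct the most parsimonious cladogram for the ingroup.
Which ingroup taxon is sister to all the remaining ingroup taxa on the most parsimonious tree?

Character polarity is set by the outgroup: the derived state is whichever differs from the outgroup's state, so for C1, C2, C3, C5 the derived state is 'no', and for the remaining characters it is 'yes'.
C1 (derived state 'no') is unique to Delta (autapomorphy; uninformative for grouping).
C2: derived state 'no' in Alpha, Delta, Eta, Gamma, and Zeta only — synapomorphy for {Alpha, Delta, Eta, Gamma, Zeta}.
C3: derived state 'no' in Alpha, Delta, Eta, and Gamma only — synapomorphy for {Alpha, Delta, Eta, Gamma}.
C4 (derived state 'yes') is shared by Alpha and Delta — a synapomorphy uniting that clade.
C5 (derived state 'no') is unique to Alpha (autapomorphy; uninformative for grouping).
C6 (derived state 'yes') is shared by Alpha, Delta, and Gamma — a synapomorphy uniting that clade.
Most parsimonious ingroup topology: (((Eta,((Delta,Alpha),Gamma)),Zeta),Epsilon).
Epsilon is sister to the clade containing all other ingroup taxa, so it is the earliest-diverging (most basal) ingroup lineage.

Epsilon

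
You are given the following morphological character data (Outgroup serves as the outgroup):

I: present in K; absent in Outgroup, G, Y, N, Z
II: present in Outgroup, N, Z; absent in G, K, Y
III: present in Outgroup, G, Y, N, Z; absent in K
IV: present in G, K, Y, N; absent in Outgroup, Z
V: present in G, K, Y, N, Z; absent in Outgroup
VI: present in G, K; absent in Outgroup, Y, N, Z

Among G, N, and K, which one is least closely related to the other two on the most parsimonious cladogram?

Character polarity is set by the outgroup: the derived state is whichever differs from the outgroup's state, so for II, III the derived state is 'absent', and for the remaining characters it is 'present'.
I: derived state 'present' in K only — an autapomorphy, so it tells us nothing about relationships among taxa.
Only G, K, and Y show the derived state 'absent' for II, supporting them as a clade.
III (derived state 'absent') is unique to K (autapomorphy; uninformative for grouping).
Only G, K, N, and Y show the derived state 'present' for IV, supporting them as a clade.
V (derived state 'present') is shared by all ingroup taxa — unites the whole ingroup.
Only G and K show the derived state 'present' for VI, supporting them as a clade.
Most parsimonious ingroup topology: ((((G,K),Y),N),Z).
G and K share a more recent common ancestor with each other than either does with N, so N is the least closely related of the three.

N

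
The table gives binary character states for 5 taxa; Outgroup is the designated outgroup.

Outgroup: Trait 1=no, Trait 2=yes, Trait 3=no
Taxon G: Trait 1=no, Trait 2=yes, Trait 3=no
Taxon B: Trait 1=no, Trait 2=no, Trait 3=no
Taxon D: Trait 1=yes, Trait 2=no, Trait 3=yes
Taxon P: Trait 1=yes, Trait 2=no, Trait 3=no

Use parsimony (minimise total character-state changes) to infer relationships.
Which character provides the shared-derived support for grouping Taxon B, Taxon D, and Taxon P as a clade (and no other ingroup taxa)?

Character polarity is set by the outgroup: the derived state is whichever differs from the outgroup's state, so for Trait 2 the derived state is 'no', and for the remaining characters it is 'yes'.
Trait 1 (derived state 'yes') is shared by Taxon D and Taxon P — a synapomorphy uniting that clade.
Trait 2 (derived state 'no') is shared by Taxon B, Taxon D, and Taxon P — a synapomorphy uniting that clade.
Trait 3 (derived state 'yes') is unique to Taxon D (autapomorphy; uninformative for grouping).
Most parsimonious ingroup topology: (Taxon G,(Taxon B,(Taxon D,Taxon P))).
The clade {Taxon B, Taxon D, Taxon P} is supported by Trait 2: its derived state 'no' occurs in exactly those taxa and in no other taxon (including the outgroup).

Trait 2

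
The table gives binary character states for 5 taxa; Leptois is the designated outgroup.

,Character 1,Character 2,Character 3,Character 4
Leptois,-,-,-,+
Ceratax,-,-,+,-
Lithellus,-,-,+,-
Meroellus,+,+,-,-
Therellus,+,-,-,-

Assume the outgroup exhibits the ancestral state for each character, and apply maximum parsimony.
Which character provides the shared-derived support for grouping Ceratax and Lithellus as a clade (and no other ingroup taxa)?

Character 3

Character polarity is set by the outgroup: the derived state is whichever differs from the outgroup's state, so for Character 4 the derived state is '-', and for the remaining characters it is '+'.
Only Meroellus and Therellus show the derived state '+' for Character 1, supporting them as a clade.
Character 2 (derived state '+') is unique to Meroellus (autapomorphy; uninformative for grouping).
Character 3: derived state '+' in Ceratax and Lithellus only — synapomorphy for {Ceratax, Lithellus}.
Character 4 (derived state '-') is shared by all ingroup taxa — unites the whole ingroup.
Most parsimonious ingroup topology: ((Ceratax,Lithellus),(Meroellus,Therellus)).
The clade {Ceratax, Lithellus} is supported by Character 3: its derived state '+' occurs in exactly those taxa and in no other taxon (including the outgroup).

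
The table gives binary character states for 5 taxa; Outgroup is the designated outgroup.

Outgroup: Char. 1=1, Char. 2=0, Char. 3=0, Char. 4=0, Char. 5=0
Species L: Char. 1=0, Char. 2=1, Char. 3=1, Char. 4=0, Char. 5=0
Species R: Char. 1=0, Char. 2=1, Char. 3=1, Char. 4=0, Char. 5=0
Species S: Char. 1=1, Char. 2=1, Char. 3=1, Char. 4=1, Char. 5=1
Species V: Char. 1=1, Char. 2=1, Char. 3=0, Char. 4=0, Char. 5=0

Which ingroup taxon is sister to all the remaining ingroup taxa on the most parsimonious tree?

Character polarity is set by the outgroup: the derived state is whichever differs from the outgroup's state, so for Char. 1 the derived state is '0', and for the remaining characters it is '1'.
Char. 1: derived state '0' in Species L and Species R only — synapomorphy for {Species L, Species R}.
Char. 2 (derived state '1') is shared by all ingroup taxa — unites the whole ingroup.
Char. 3: derived state '1' in Species L, Species R, and Species S only — synapomorphy for {Species L, Species R, Species S}.
Char. 4 (derived state '1') is unique to Species S (autapomorphy; uninformative for grouping).
Char. 5: derived state '1' in Species S only — an autapomorphy, so it tells us nothing about relationships among taxa.
Most parsimonious ingroup topology: (((Species L,Species R),Species S),Species V).
Species V is sister to the clade containing all other ingroup taxa, so it is the earliest-diverging (most basal) ingroup lineage.

Species V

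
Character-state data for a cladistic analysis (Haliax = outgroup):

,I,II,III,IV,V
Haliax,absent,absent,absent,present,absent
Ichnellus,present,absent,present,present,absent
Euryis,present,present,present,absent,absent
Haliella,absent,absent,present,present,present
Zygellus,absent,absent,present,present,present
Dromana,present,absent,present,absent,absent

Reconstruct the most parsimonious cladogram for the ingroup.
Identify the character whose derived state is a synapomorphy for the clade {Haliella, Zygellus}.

V

Character polarity is set by the outgroup: the derived state is whichever differs from the outgroup's state, so for IV the derived state is 'absent', and for the remaining characters it is 'present'.
I (derived state 'present') is shared by Dromana, Euryis, and Ichnellus — a synapomorphy uniting that clade.
II (derived state 'present') is unique to Euryis (autapomorphy; uninformative for grouping).
III (derived state 'present') is shared by all ingroup taxa — unites the whole ingroup.
IV (derived state 'absent') is shared by Dromana and Euryis — a synapomorphy uniting that clade.
V: derived state 'present' in Haliella and Zygellus only — synapomorphy for {Haliella, Zygellus}.
Most parsimonious ingroup topology: ((Ichnellus,(Euryis,Dromana)),(Haliella,Zygellus)).
The clade {Haliella, Zygellus} is supported by V: its derived state 'present' occurs in exactly those taxa and in no other taxon (including the outgroup).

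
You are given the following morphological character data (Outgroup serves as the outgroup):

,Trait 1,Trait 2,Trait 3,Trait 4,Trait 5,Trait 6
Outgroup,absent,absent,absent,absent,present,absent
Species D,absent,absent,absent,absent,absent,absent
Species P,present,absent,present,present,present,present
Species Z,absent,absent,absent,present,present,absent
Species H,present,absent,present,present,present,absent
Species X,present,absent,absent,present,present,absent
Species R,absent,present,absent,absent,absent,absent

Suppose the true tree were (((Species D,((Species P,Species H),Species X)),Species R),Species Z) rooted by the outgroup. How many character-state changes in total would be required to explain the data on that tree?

Map each character onto (((Species D,((Species P,Species H),Species X)),Species R),Species Z) (rooted by Outgroup) and count the minimum state changes it requires (Fitch parsimony):
Trait 1: 1; Trait 2: 1; Trait 3: 1; Trait 4: 2; Trait 5: 2; Trait 6: 1.
Total tree length = 8.

8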